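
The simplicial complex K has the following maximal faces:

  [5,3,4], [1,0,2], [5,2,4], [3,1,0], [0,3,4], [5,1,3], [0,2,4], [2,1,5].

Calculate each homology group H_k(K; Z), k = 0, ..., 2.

H_0 = Z,  H_1 = 0,  H_2 = Z.

Order the vertices as 0 < 1 < 2 < 3 < 4 < 5. Listing each simplex with vertices in this order, K has dimension 2 with simplices:

  0-simplices (6): [0], [1], [2], [3], [4], [5]
  1-simplices (12): [0,1], [0,2], [0,3], [0,4], [1,2], [1,3], [1,5], [2,4], [2,5], [3,4], [3,5], [4,5]
  2-simplices (8): [0,1,2], [0,1,3], [0,2,4], [0,3,4], [1,2,5], [1,3,5], [2,4,5], [3,4,5]

Hence C_0 ≅ Z^6, C_1 ≅ Z^12, C_2 ≅ Z^8.

Boundary ∂_1: C_1 → C_0 sends each edge [p,q] (with p < q) to q − p. For instance
  ∂[1,5] = [5] − [1].
As a 6×12 matrix over Z this has rank 5, with invariant factors (1,1,1,1,1).

Boundary ∂_2: C_2 → C_1 sends each 2-simplex [p,q,r] to [q,r] − [p,r] + [p,q]. For instance
  ∂[3,4,5] = [4,5] − [3,5] + [3,4],
  ∂[0,1,3] = [1,3] − [0,3] + [0,1].
As a 12×8 matrix over Z this has rank 7, with invariant factors (1,1,1,1,1,1,1).

From H_k ≅ ker(∂_k) / im(∂_{k+1}) we obtain:

  H_0: rank C_0 − rank ∂_1 = 6 − 5 = 1, and the invariant factors of ∂_1 are all 1, so H_0 ≅ Z.
  H_1: rank ker ∂_1 − rank ∂_2 = (12 − 5) − 7 = 0, and the invariant factors of ∂_2 are all 1, so H_1 ≅ 0.
  H_2: rank ker ∂_2 − rank ∂_3 = (8 − 7) − 0 = 1, and there is no ∂_3, so H_2 ≅ Z.

As a check, the Euler characteristic is 6 − 12 + 8 = 2, which agrees with 1 − 0 + 1 = 2.
(K is a triangulation of the 2-sphere S^2.)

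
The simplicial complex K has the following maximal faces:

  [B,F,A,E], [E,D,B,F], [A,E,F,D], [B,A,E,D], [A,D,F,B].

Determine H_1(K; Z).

Take the total order A < B < D < E < F on the vertex set. Then K (dimension 3) consists of the simplices:

  0-simplices (5): A, B, D, E, F
  1-simplices (10): AB, AD, AE, AF, BD, BE, BF, DE, DF, EF
  2-simplices (10): ABD, ABE, ABF, ADE, ADF, AEF, BDE, BDF, BEF, DEF
  3-simplices (5): ABDE, ABDF, ABEF, ADEF, BDEF

so the chain groups are C_0 ≅ Z^5, C_1 ≅ Z^10, C_2 ≅ Z^10, C_3 ≅ Z^5.

Boundary ∂_1: C_1 → C_0 is given by ∂[p,q] = [q] − [p].
This gives a 5×10 integer matrix of rank 4; reducing to Smith normal form yields diagonal entries (1,1,1,1).

∂_2: C_2 → C_1 acts by ∂[p,q,r] = [q,r] − [p,r] + [p,q]. For instance
  ∂ADF = DF − AF + AD,
  ∂BEF = EF − BF + BE.
The resulting 10×10 matrix has rank 6, and its Smith normal form has invariant factors (1,1,1,1,1,1).

Boundary ∂_3: C_3 → C_2 sends each 3-simplex σ to the alternating sum Σ_i (−1)^i (σ with its i-th vertex removed). For instance
  ∂BDEF = DEF − BEF + BDF − BDE,
  ∂ABEF = BEF − AEF + ABF − ABE.
This gives a 10×5 integer matrix of rank 4; reducing to Smith normal form yields diagonal entries (1,1,1,1).

Computing H_k = (kernel of ∂_k) / (image of ∂_{k+1}):

  H_1: rank ker ∂_1 − rank ∂_2 = (10 − 4) − 6 = 0, and the invariant factors of ∂_2 are all 1, so H_1 = 0.

H_1 ≅ 0.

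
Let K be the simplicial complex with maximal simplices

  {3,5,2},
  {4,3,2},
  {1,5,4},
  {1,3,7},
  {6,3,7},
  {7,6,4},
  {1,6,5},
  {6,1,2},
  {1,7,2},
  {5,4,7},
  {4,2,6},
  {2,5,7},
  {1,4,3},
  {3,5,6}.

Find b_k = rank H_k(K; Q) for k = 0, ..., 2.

K has 7 vertices, 21 edges, 14 triangles.
rank ∂_0 = 0, rank ∂_1 = 6 ⇒ b_0 = 7 − 0 − 6 = 1; all invariant factors of ∂_1 are 1 so no torsion. So H_0 ≅ Z.
rank ∂_1 = 6, rank ∂_2 = 13 ⇒ b_1 = 21 − 6 − 13 = 2; all invariant factors of ∂_2 are 1 so no torsion. So H_1 ≅ Z^2.
rank ∂_2 = 13, rank ∂_3 = 0 ⇒ b_2 = 14 − 13 − 0 = 1. So H_2 ≅ Z.

b_0 = 1, b_1 = 2, b_2 = 1.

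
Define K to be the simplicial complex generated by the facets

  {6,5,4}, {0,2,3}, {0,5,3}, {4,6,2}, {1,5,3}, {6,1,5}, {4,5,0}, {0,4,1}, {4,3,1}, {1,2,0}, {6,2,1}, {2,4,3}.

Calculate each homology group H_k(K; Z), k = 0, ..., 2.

We work with the vertex ordering 0 < 1 < 2 < 3 < 4 < 5 < 6. The simplices of K, each written with vertices in increasing order, are:

  0-simplices (7): [0], [1], [2], [3], [4], [5], [6]
  1-simplices (18): [0,1], [0,2], [0,3], [0,4], [0,5], [1,2], [1,3], [1,4], [1,5], [1,6], [2,3], [2,4], [2,6], [3,4], [3,5], [4,5], [4,6], [5,6]
  2-simplices (12): [0,1,2], [0,1,4], [0,2,3], [0,3,5], [0,4,5], [1,2,6], [1,3,4], [1,3,5], [1,5,6], [2,3,4], [2,4,6], [4,5,6]

Hence C_0 ≅ Z^7, C_1 ≅ Z^18, C_2 ≅ Z^12.

∂_1: C_1 → C_0 is given by ∂[p,q] = [q] − [p].
The 7×18 boundary matrix has rank 6 and Smith normal form diag(1,1,1,1,1,1).

∂_2: C_2 → C_1 sends each 2-simplex [p,q,r] to [q,r] − [p,r] + [p,q]. For instance
  ∂[1,2,6] = [2,6] − [1,6] + [1,2],
  ∂[0,3,5] = [3,5] − [0,5] + [0,3].
This gives a 18×12 integer matrix of rank 12; reducing to Smith normal form yields diagonal entries (1,1,1,1,1,1,1,1,1,1,1,2).

Computing H_k = (kernel of ∂_k) / (image of ∂_{k+1}):

  H_0: rank C_0 − rank ∂_1 = 7 − 6 = 1, and the invariant factors of ∂_1 are all 1, so H_0 = Z.
  H_1: rank ker ∂_1 − rank ∂_2 = (18 − 6) − 12 = 0, and ∂_2 has invariant factor 2 > 1, so H_1 = Z/2.
  H_2: rank ker ∂_2 − rank ∂_3 = (12 − 12) − 0 = 0, and there is no ∂_3, so H_2 = 0.

As a check, the Euler characteristic is 7 − 18 + 12 = 1, which agrees with 1 − 0 + 0 = 1.
(K is a triangulation of the real projective plane RP^2.)

H_0 ≅ Z,  H_1 ≅ Z/2,  H_2 = 0.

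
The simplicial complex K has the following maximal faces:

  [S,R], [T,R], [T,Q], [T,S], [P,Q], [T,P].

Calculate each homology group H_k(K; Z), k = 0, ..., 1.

Fix the vertex order P < Q < R < S < T and write every simplex with vertices in increasing order. Then dim K = 1 and the simplices of K are:

  0-simplices (5): P, Q, R, S, T
  1-simplices (6): PQ, PT, QT, RS, RT, ST

Hence C_0 ≅ Z^5, C_1 ≅ Z^6.

Boundary ∂_1: C_1 → C_0 sends each edge [p,q] (with p < q) to q − p.
The resulting 5×6 matrix has rank 4, and its Smith normal form has invariant factors (1,1,1,1).

Computing H_k = (kernel of ∂_k) / (image of ∂_{k+1}):

  H_0: rank C_0 − rank ∂_1 = 5 − 4 = 1, and the invariant factors of ∂_1 are all 1, so H_0 ≅ Z.
  H_1: rank ker ∂_1 − rank ∂_2 = (6 − 4) − 0 = 2, and there is no ∂_2, so H_1 ≅ Z^2.

H_0 = Z,  H_1 = Z^2.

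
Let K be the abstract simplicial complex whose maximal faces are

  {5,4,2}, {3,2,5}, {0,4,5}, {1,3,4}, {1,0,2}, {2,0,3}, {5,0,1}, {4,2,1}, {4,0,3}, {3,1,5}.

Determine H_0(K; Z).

K has 6 vertices, 15 edges, 10 triangles.
rank ∂_0 = 0, rank ∂_1 = 5 ⇒ b_0 = 6 − 0 − 5 = 1; all invariant factors of ∂_1 are 1 so no torsion. So H_0 = Z.

H_0 = Z.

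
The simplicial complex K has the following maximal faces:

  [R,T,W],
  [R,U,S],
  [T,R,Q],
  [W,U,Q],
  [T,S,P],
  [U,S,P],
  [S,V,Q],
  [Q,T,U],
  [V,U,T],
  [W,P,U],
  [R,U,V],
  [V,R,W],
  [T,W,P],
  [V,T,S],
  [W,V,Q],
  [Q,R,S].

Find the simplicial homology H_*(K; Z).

We work with the vertex ordering P < Q < R < S < T < U < V < W. The simplices of K, each written with vertices in increasing order, are:

  0-simplices (8): P, Q, R, S, T, U, V, W
  1-simplices (24): PS, PT, PU, PW, QR, QS, QT, QU, QV, QW, RS, RT, RU, RV, RW, ST, SU, SV, TU, TV, TW, UV, UW, VW
  2-simplices (16): PST, PSU, PTW, PUW, QRS, QRT, QSV, QTU, QUW, QVW, RSU, RTW, RUV, RVW, STV, TUV

so the chain groups are C_0 ≅ Z^8, C_1 ≅ Z^24, C_2 ≅ Z^16.

∂_1: C_1 → C_0 is given by ∂[p,q] = [q] − [p].
The resulting 8×24 matrix has rank 7, and its Smith normal form has invariant factors (1,1,1,1,1,1,1).

Boundary ∂_2: C_2 → C_1 sends each 2-simplex [p,q,r] to [q,r] − [p,r] + [p,q]. For instance
  ∂QRT = RT − QT + QR,
  ∂PST = ST − PT + PS.
The 24×16 boundary matrix has rank 15 and Smith normal form diag(1,1,1,1,1,1,1,1,1,1,1,1,1,1,1).

Reading off H_k = ker ∂_k / im ∂_{k+1}:

  H_0: rank C_0 − rank ∂_1 = 8 − 7 = 1, and the invariant factors of ∂_1 are all 1, so H_0 = Z.
  H_1: rank ker ∂_1 − rank ∂_2 = (24 − 7) − 15 = 2, and the invariant factors of ∂_2 are all 1, so H_1 = Z^2.
  H_2: rank ker ∂_2 − rank ∂_3 = (16 − 15) − 0 = 1, and there is no ∂_3, so H_2 = Z.

(K is a triangulation of the torus T^2.)

H_0 = Z,  H_1 = Z^2,  H_2 = Z.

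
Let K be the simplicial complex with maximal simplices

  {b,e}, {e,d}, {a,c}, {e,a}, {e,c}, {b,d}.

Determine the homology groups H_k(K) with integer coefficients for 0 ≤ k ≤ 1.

Order the vertices as a < b < c < d < e. Listing each simplex with vertices in this order, K has dimension 1 with simplices:

  0-simplices (5): a, b, c, d, e
  1-simplices (6): ac, ae, bd, be, ce, de

Hence C_0 ≅ Z^5, C_1 ≅ Z^6.

The boundary map ∂_1: C_1 → C_0 sends each edge [p,q] (with p < q) to q − p. For instance
  ∂ac = c − a.
As a 5×6 matrix over Z this has rank 4, with invariant factors (1,1,1,1).

Now H_k = ker ∂_k / im ∂_{k+1}, so:

  H_0: rank C_0 − rank ∂_1 = 5 − 4 = 1, and the invariant factors of ∂_1 are all 1, so H_0 ≅ Z.
  H_1: rank ker ∂_1 − rank ∂_2 = (6 − 4) − 0 = 2, and there is no ∂_2, so H_1 ≅ Z^2.

H_0 ≅ Z,  H_1 ≅ Z^2.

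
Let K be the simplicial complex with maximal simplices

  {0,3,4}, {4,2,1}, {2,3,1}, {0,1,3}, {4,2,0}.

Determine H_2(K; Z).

Order the vertices as 0 < 1 < 2 < 3 < 4. Listing each simplex with vertices in this order, K has dimension 2 with simplices:

  0-simplices (5): [0], [1], [2], [3], [4]
  1-simplices (10): [0,1], [0,2], [0,3], [0,4], [1,2], [1,3], [1,4], [2,3], [2,4], [3,4]
  2-simplices (5): [0,1,3], [0,2,4], [0,3,4], [1,2,3], [1,2,4]

Hence C_0 ≅ Z^5, C_1 ≅ Z^10, C_2 ≅ Z^5.

Boundary ∂_1: C_1 → C_0 sends each edge [p,q] (with p < q) to q − p. For instance
  ∂[1,4] = [4] − [1].
As a 5×10 matrix over Z this has rank 4, with invariant factors (1,1,1,1).

∂_2: C_2 → C_1 sends each 2-simplex [p,q,r] to [q,r] − [p,r] + [p,q]. For instance
  ∂[1,2,4] = [2,4] − [1,4] + [1,2],
  ∂[1,2,3] = [2,3] − [1,3] + [1,2].
As a 10×5 matrix over Z this has rank 5, with invariant factors (1,1,1,1,1).

Reading off H_k = ker ∂_k / im ∂_{k+1}:

  H_2: rank ker ∂_2 − rank ∂_3 = (5 − 5) − 0 = 0, and there is no ∂_3, so H_2 ≅ 0.

H_2 ≅ 0.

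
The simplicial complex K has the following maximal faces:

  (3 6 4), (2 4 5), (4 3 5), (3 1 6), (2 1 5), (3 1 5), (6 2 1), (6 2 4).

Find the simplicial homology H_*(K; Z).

We work with the vertex ordering 1 < 2 < 3 < 4 < 5 < 6. The simplices of K, each written with vertices in increasing order, are:

  0-simplices (6): [1], [2], [3], [4], [5], [6]
  1-simplices (12): [1,2], [1,3], [1,5], [1,6], [2,4], [2,5], [2,6], [3,4], [3,5], [3,6], [4,5], [4,6]
  2-simplices (8): [1,2,5], [1,2,6], [1,3,5], [1,3,6], [2,4,5], [2,4,6], [3,4,5], [3,4,6]

giving chain groups C_0 ≅ Z^6, C_1 ≅ Z^12, C_2 ≅ Z^8.

The boundary map ∂_1: C_1 → C_0 maps an edge to its endpoints' difference, ∂[p,q] = q − p.
This gives a 6×12 integer matrix of rank 5; reducing to Smith normal form yields diagonal entries (1,1,1,1,1).

The boundary map ∂_2: C_2 → C_1 sends each 2-simplex [p,q,r] to [q,r] − [p,r] + [p,q]. For instance
  ∂[1,2,5] = [2,5] − [1,5] + [1,2],
  ∂[1,3,6] = [3,6] − [1,6] + [1,3].
As a 12×8 matrix over Z this has rank 7, with invariant factors (1,1,1,1,1,1,1).

Reading off H_k = ker ∂_k / im ∂_{k+1}:

  H_0: rank C_0 − rank ∂_1 = 6 − 5 = 1, and the invariant factors of ∂_1 are all 1, so H_0 = Z.
  H_1: rank ker ∂_1 − rank ∂_2 = (12 − 5) − 7 = 0, and the invariant factors of ∂_2 are all 1, so H_1 = 0.
  H_2: rank ker ∂_2 − rank ∂_3 = (8 − 7) − 0 = 1, and there is no ∂_3, so H_2 = Z.

H_0 ≅ Z,  H_1 = 0,  H_2 ≅ Z.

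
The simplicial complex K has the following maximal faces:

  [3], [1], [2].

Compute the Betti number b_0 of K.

b_0 = 3.

Fix the vertex order 1 < 2 < 3 and write every simplex with vertices in increasing order. Then dim K = 0 and the simplices of K are:

  0-simplices (3): [1], [2], [3]

so the chain groups are C_0 ≅ Z^3.

Computing H_k = (kernel of ∂_k) / (image of ∂_{k+1}):

  H_0: rank C_0 − rank ∂_1 = 3 − 0 = 3, and there is no ∂_1, so H_0 = Z^3.

(K is a triangulation of a set of 3 points.)

Hence the Betti numbers are b_0 = 3.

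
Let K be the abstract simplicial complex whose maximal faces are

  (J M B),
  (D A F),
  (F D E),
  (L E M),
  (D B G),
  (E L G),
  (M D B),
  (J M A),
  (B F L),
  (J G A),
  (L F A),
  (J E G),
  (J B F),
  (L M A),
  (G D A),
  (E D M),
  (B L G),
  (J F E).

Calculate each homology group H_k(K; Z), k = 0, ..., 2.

We work with the vertex ordering A < B < D < E < F < G < J < L < M. The simplices of K, each written with vertices in increasing order, are:

  0-simplices (9): A, B, D, E, F, G, J, L, M
  1-simplices (27): AD, AF, AG, AJ, AL, AM, BD, BF, BG, BJ, BL, BM, DE, DF, DG, DM, EF, EG, EJ, EL, EM, FJ, FL, GJ, GL, JM, LM
  2-simplices (18): ADF, ADG, AFL, AGJ, AJM, ALM, BDG, BDM, BFJ, BFL, BGL, BJM, DEF, DEM, EFJ, EGJ, EGL, ELM

giving chain groups C_0 ≅ Z^9, C_1 ≅ Z^27, C_2 ≅ Z^18.

The boundary map ∂_1: C_1 → C_0 is given by ∂[p,q] = [q] − [p].
The resulting 9×27 matrix has rank 8, and its Smith normal form has invariant factors (1,1,1,1,1,1,1,1).

The boundary map ∂_2: C_2 → C_1 maps a triangle to the signed sum of its edges. For instance
  ∂DEM = EM − DM + DE,
  ∂BDM = DM − BM + BD.
This gives a 27×18 integer matrix of rank 17; reducing to Smith normal form yields diagonal entries (1,1,1,1,1,1,1,1,1,1,1,1,1,1,1,1,1).

Reading off H_k = ker ∂_k / im ∂_{k+1}:

  H_0: rank C_0 − rank ∂_1 = 9 − 8 = 1, and the invariant factors of ∂_1 are all 1, so H_0 ≅ Z.
  H_1: rank ker ∂_1 − rank ∂_2 = (27 − 8) − 17 = 2, and the invariant factors of ∂_2 are all 1, so H_1 ≅ Z^2.
  H_2: rank ker ∂_2 − rank ∂_3 = (18 − 17) − 0 = 1, and there is no ∂_3, so H_2 ≅ Z.

As a check, the Euler characteristic is 9 − 27 + 18 = 0, which agrees with 1 − 2 + 1 = 0.

H_0 = Z,  H_1 = Z^2,  H_2 = Z.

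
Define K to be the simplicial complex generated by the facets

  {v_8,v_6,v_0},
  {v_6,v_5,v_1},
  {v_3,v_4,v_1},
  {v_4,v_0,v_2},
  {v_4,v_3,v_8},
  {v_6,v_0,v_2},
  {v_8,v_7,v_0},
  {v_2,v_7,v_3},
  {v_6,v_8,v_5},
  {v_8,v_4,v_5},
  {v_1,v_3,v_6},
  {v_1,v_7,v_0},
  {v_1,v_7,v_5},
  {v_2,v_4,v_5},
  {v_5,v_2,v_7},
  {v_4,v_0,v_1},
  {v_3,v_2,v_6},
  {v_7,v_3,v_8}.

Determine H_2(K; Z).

H_2 ≅ Z.

Fix the vertex order v_0 < v_1 < v_2 < v_3 < v_4 < v_5 < v_6 < v_7 < v_8 and write every simplex with vertices in increasing order. Then dim K = 2 and the simplices of K are:

  0-simplices (9): [v_0], [v_1], [v_2], [v_3], [v_4], [v_5], [v_6], [v_7], [v_8]
  1-simplices (27): (27 of them)
  2-simplices (18): (18 of them)

giving chain groups C_0 ≅ Z^9, C_1 ≅ Z^27, C_2 ≅ Z^18.

The boundary map ∂_1: C_1 → C_0 is given by ∂[p,q] = [q] − [p]. For instance
  ∂[v_3,v_6] = [v_6] − [v_3].
The resulting 9×27 matrix has rank 8, and its Smith normal form has invariant factors (1,1,1,1,1,1,1,1).

The boundary map ∂_2: C_2 → C_1 maps a triangle to the signed sum of its edges. For instance
  ∂[v_0,v_6,v_8] = [v_6,v_8] − [v_0,v_8] + [v_0,v_6],
  ∂[v_1,v_5,v_6] = [v_5,v_6] − [v_1,v_6] + [v_1,v_5].
The resulting 27×18 matrix has rank 17, and its Smith normal form has invariant factors (1,1,1,1,1,1,1,1,1,1,1,1,1,1,1,1,1).

Reading off H_k = ker ∂_k / im ∂_{k+1}:

  H_2: rank ker ∂_2 − rank ∂_3 = (18 − 17) − 0 = 1, and there is no ∂_3, so H_2 ≅ Z.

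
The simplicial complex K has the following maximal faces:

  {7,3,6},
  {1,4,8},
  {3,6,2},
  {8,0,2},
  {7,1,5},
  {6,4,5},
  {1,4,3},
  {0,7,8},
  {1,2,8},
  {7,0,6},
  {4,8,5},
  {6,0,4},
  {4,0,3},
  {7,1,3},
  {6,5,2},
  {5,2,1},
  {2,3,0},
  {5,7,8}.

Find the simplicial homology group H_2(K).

Take the total order 0 < 1 < 2 < 3 < 4 < 5 < 6 < 7 < 8 on the vertex set. Then K (dimension 2) consists of the simplices:

  0-simplices (9): [0], [1], [2], [3], [4], [5], [6], [7], [8]
  1-simplices (27): (27 of them)
  2-simplices (18): [0,2,3], [0,2,8], [0,3,4], [0,4,6], [0,6,7], [0,7,8], [1,2,5], [1,2,8], [1,3,4], [1,3,7], [1,4,8], [1,5,7], [2,3,6], [2,5,6], [3,6,7], [4,5,6], [4,5,8], [5,7,8]

giving chain groups C_0 ≅ Z^9, C_1 ≅ Z^27, C_2 ≅ Z^18.

The boundary map ∂_1: C_1 → C_0 maps an edge to its endpoints' difference, ∂[p,q] = q − p. For instance
  ∂[5,7] = [7] − [5].
As a 9×27 matrix over Z this has rank 8, with invariant factors (1,1,1,1,1,1,1,1).

Boundary ∂_2: C_2 → C_1 sends each 2-simplex [p,q,r] to [q,r] − [p,r] + [p,q]. For instance
  ∂[1,2,5] = [2,5] − [1,5] + [1,2],
  ∂[1,2,8] = [2,8] − [1,8] + [1,2].
As a 27×18 matrix over Z this has rank 18, with invariant factors (1,1,1,1,1,1,1,1,1,1,1,1,1,1,1,1,1,2).

From H_k ≅ ker(∂_k) / im(∂_{k+1}) we obtain:

  H_2: rank ker ∂_2 − rank ∂_3 = (18 − 18) − 0 = 0, and there is no ∂_3, so H_2 = 0.

(K is a triangulation of the Klein bottle.)

H_2 ≅ 0.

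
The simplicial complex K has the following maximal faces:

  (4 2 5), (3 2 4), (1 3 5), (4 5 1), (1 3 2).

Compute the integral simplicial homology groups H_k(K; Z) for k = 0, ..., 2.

Fix the vertex order 1 < 2 < 3 < 4 < 5 and write every simplex with vertices in increasing order. Then dim K = 2 and the simplices of K are:

  0-simplices (5): [1], [2], [3], [4], [5]
  1-simplices (10): [1,2], [1,3], [1,4], [1,5], [2,3], [2,4], [2,5], [3,4], [3,5], [4,5]
  2-simplices (5): [1,2,3], [1,3,5], [1,4,5], [2,3,4], [2,4,5]

Hence C_0 ≅ Z^5, C_1 ≅ Z^10, C_2 ≅ Z^5.

The boundary map ∂_1: C_1 → C_0 maps an edge to its endpoints' difference, ∂[p,q] = q − p.
The 5×10 boundary matrix has rank 4 and Smith normal form diag(1,1,1,1).

∂_2: C_2 → C_1 acts by ∂[p,q,r] = [q,r] − [p,r] + [p,q]. For instance
  ∂[1,2,3] = [2,3] − [1,3] + [1,2],
  ∂[1,4,5] = [4,5] − [1,5] + [1,4].
This gives a 10×5 integer matrix of rank 5; reducing to Smith normal form yields diagonal entries (1,1,1,1,1).

From H_k ≅ ker(∂_k) / im(∂_{k+1}) we obtain:

  H_0: rank C_0 − rank ∂_1 = 5 − 4 = 1, and the invariant factors of ∂_1 are all 1, so H_0 = Z.
  H_1: rank ker ∂_1 − rank ∂_2 = (10 − 4) − 5 = 1, and the invariant factors of ∂_2 are all 1, so H_1 = Z.
  H_2: rank ker ∂_2 − rank ∂_3 = (5 − 5) − 0 = 0, and there is no ∂_3, so H_2 = 0.

H_0 = Z,  H_1 = Z,  H_2 = 0.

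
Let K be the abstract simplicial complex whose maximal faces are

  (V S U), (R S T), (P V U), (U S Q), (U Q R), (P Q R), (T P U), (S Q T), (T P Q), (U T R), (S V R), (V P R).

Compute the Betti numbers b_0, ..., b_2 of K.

We work with the vertex ordering P < Q < R < S < T < U < V. The simplices of K, each written with vertices in increasing order, are:

  0-simplices (7): P, Q, R, S, T, U, V
  1-simplices (18): PQ, PR, PT, PU, PV, QR, QS, QT, QU, RS, RT, RU, RV, ST, SU, SV, TU, UV
  2-simplices (12): PQR, PQT, PRV, PTU, PUV, QRU, QST, QSU, RST, RSV, RTU, SUV

so the chain groups are C_0 ≅ Z^7, C_1 ≅ Z^18, C_2 ≅ Z^12.

∂_1: C_1 → C_0 sends each edge [p,q] (with p < q) to q − p. For instance
  ∂UV = V − U.
The resulting 7×18 matrix has rank 6, and its Smith normal form has invariant factors (1,1,1,1,1,1).

The boundary map ∂_2: C_2 → C_1 acts by ∂[p,q,r] = [q,r] − [p,r] + [p,q]. For instance
  ∂PUV = UV − PV + PU,
  ∂RSV = SV − RV + RS.
The 18×12 boundary matrix has rank 12 and Smith normal form diag(1,1,1,1,1,1,1,1,1,1,1,2).

Computing H_k = (kernel of ∂_k) / (image of ∂_{k+1}):

  H_0: rank C_0 − rank ∂_1 = 7 − 6 = 1, and the invariant factors of ∂_1 are all 1, so H_0 = Z.
  H_1: rank ker ∂_1 − rank ∂_2 = (18 − 6) − 12 = 0, and ∂_2 has invariant factor 2 > 1, so H_1 = Z/2.
  H_2: rank ker ∂_2 − rank ∂_3 = (12 − 12) − 0 = 0, and there is no ∂_3, so H_2 = 0.

As a check, the Euler characteristic is 7 − 18 + 12 = 1, which agrees with 1 − 0 + 0 = 1.

Hence the Betti numbers are b_0 = 1, b_1 = 0, b_2 = 0.

b_0 = 1, b_1 = 0, b_2 = 0.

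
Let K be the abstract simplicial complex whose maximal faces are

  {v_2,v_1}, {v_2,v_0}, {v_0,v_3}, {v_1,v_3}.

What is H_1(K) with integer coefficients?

H_1 ≅ Z.

Fix the vertex order v_0 < v_1 < v_2 < v_3 and write every simplex with vertices in increasing order. Then dim K = 1 and the simplices of K are:

  0-simplices (4): [v_0], [v_1], [v_2], [v_3]
  1-simplices (4): [v_0,v_2], [v_0,v_3], [v_1,v_2], [v_1,v_3]

giving chain groups C_0 ≅ Z^4, C_1 ≅ Z^4.

Boundary ∂_1: C_1 → C_0 sends each edge [p,q] (with p < q) to q − p. For instance
  ∂[v_0,v_3] = [v_3] − [v_0].
The 4×4 boundary matrix has rank 3 and Smith normal form diag(1,1,1).

From H_k ≅ ker(∂_k) / im(∂_{k+1}) we obtain:

  H_1: rank ker ∂_1 − rank ∂_2 = (4 − 3) − 0 = 1, and there is no ∂_2, so H_1 ≅ Z.

(K is a triangulation of the circle S^1.)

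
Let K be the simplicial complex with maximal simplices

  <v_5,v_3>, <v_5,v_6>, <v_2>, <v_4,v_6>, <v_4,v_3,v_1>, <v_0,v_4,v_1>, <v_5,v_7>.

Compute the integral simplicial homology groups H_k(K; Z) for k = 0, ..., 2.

K has 8 vertices, 9 edges, 2 triangles.
rank ∂_0 = 0, rank ∂_1 = 6 ⇒ b_0 = 8 − 0 − 6 = 2; all invariant factors of ∂_1 are 1 so no torsion. So H_0 ≅ Z^2.
rank ∂_1 = 6, rank ∂_2 = 2 ⇒ b_1 = 9 − 6 − 2 = 1; all invariant factors of ∂_2 are 1 so no torsion. So H_1 ≅ Z.
rank ∂_2 = 2, rank ∂_3 = 0 ⇒ b_2 = 2 − 2 − 0 = 0. So H_2 ≅ 0.

H_0 ≅ Z^2,  H_1 ≅ Z,  H_2 = 0.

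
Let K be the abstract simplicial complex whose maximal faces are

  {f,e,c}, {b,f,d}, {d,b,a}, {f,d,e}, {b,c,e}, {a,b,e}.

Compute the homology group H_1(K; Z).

Take the total order a < b < c < d < e < f on the vertex set. Then K (dimension 2) consists of the simplices:

  0-simplices (6): a, b, c, d, e, f
  1-simplices (12): ab, ad, ae, bc, bd, be, bf, ce, cf, de, df, ef
  2-simplices (6): abd, abe, bce, bdf, cef, def

giving chain groups C_0 ≅ Z^6, C_1 ≅ Z^12, C_2 ≅ Z^6.

The boundary map ∂_1: C_1 → C_0 maps an edge to its endpoints' difference, ∂[p,q] = q − p. For instance
  ∂ab = b − a.
As a 6×12 matrix over Z this has rank 5, with invariant factors (1,1,1,1,1).

∂_2: C_2 → C_1 sends each 2-simplex [p,q,r] to [q,r] − [p,r] + [p,q]. For instance
  ∂bce = ce − be + bc,
  ∂bdf = df − bf + bd.
The resulting 12×6 matrix has rank 6, and its Smith normal form has invariant factors (1,1,1,1,1,1).

From H_k ≅ ker(∂_k) / im(∂_{k+1}) we obtain:

  H_1: rank ker ∂_1 − rank ∂_2 = (12 − 5) − 6 = 1, and the invariant factors of ∂_2 are all 1, so H_1 = Z.

H_1 = Z.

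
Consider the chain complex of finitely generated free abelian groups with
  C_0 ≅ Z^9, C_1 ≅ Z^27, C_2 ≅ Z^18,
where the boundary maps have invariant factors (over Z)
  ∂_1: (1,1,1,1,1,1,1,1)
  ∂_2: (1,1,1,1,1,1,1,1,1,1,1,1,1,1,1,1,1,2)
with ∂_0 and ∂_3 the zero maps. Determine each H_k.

H_0 ≅ Z,  H_1 ≅ Z ⊕ Z/2Z,  H_2 = 0.

H_0: b_0 = 9 − 0 − 8 = 1; torsion from ∂_1 factors > 1: none. So H_0 ≅ Z.
H_1: b_1 = 27 − 8 − 18 = 1; torsion from ∂_2 factors > 1: [2]. So H_1 ≅ Z ⊕ Z/2Z.
H_2: b_2 = 18 − 18 − 0 = 0; torsion from ∂_3 factors > 1: none. So H_2 ≅ 0.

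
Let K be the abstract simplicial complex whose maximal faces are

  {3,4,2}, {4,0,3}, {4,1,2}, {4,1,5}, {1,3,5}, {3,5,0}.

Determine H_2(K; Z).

We work with the vertex ordering 0 < 1 < 2 < 3 < 4 < 5. The simplices of K, each written with vertices in increasing order, are:

  0-simplices (6): [0], [1], [2], [3], [4], [5]
  1-simplices (12): [0,3], [0,4], [0,5], [1,2], [1,3], [1,4], [1,5], [2,3], [2,4], [3,4], [3,5], [4,5]
  2-simplices (6): [0,3,4], [0,3,5], [1,2,4], [1,3,5], [1,4,5], [2,3,4]

giving chain groups C_0 ≅ Z^6, C_1 ≅ Z^12, C_2 ≅ Z^6.

The boundary map ∂_1: C_1 → C_0 is given by ∂[p,q] = [q] − [p]. For instance
  ∂[3,4] = [4] − [3].
The resulting 6×12 matrix has rank 5, and its Smith normal form has invariant factors (1,1,1,1,1).

The boundary map ∂_2: C_2 → C_1 sends each 2-simplex [p,q,r] to [q,r] − [p,r] + [p,q]. For instance
  ∂[1,4,5] = [4,5] − [1,5] + [1,4],
  ∂[1,2,4] = [2,4] − [1,4] + [1,2].
As a 12×6 matrix over Z this has rank 6, with invariant factors (1,1,1,1,1,1).

From H_k ≅ ker(∂_k) / im(∂_{k+1}) we obtain:

  H_2: rank ker ∂_2 − rank ∂_3 = (6 − 6) − 0 = 0, and there is no ∂_3, so H_2 ≅ 0.

(K is a triangulation of the cylinder S^1 x I.)

H_2 ≅ 0.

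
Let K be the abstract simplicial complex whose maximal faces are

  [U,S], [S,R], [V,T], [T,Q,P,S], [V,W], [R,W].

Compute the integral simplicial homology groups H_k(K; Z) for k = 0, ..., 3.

We work with the vertex ordering P < Q < R < S < T < U < V < W. The simplices of K, each written with vertices in increasing order, are:

  0-simplices (8): P, Q, R, S, T, U, V, W
  1-simplices (11): PQ, PS, PT, QS, QT, RS, RW, ST, SU, TV, VW
  2-simplices (4): PQS, PQT, PST, QST
  3-simplices (1): PQST

Hence C_0 ≅ Z^8, C_1 ≅ Z^11, C_2 ≅ Z^4, C_3 ≅ Z^1.

Boundary ∂_1: C_1 → C_0 maps an edge to its endpoints' difference, ∂[p,q] = q − p. For instance
  ∂QT = T − Q.
The resulting 8×11 matrix has rank 7, and its Smith normal form has invariant factors (1,1,1,1,1,1,1).

Boundary ∂_2: C_2 → C_1 sends each 2-simplex [p,q,r] to [q,r] − [p,r] + [p,q]. For instance
  ∂PST = ST − PT + PS,
  ∂PQT = QT − PT + PQ.
The resulting 11×4 matrix has rank 3, and its Smith normal form has invariant factors (1,1,1).

Boundary ∂_3: C_3 → C_2 sends each 3-simplex σ to the alternating sum Σ_i (−1)^i (σ with its i-th vertex removed). For instance
  ∂PQST = QST − PST + PQT − PQS.
As a 4×1 matrix over Z this has rank 1, with invariant factors (1).

Reading off H_k = ker ∂_k / im ∂_{k+1}:

  H_0: rank C_0 − rank ∂_1 = 8 − 7 = 1, and the invariant factors of ∂_1 are all 1, so H_0 ≅ Z.
  H_1: rank ker ∂_1 − rank ∂_2 = (11 − 7) − 3 = 1, and the invariant factors of ∂_2 are all 1, so H_1 ≅ Z.
  H_2: rank ker ∂_2 − rank ∂_3 = (4 − 3) − 1 = 0, and the invariant factors of ∂_3 are all 1, so H_2 ≅ 0.
  H_3: rank ker ∂_3 − rank ∂_4 = (1 − 1) − 0 = 0, and there is no ∂_4, so H_3 ≅ 0.

H_0 ≅ Z,  H_1 ≅ Z,  H_2 = 0,  H_3 = 0.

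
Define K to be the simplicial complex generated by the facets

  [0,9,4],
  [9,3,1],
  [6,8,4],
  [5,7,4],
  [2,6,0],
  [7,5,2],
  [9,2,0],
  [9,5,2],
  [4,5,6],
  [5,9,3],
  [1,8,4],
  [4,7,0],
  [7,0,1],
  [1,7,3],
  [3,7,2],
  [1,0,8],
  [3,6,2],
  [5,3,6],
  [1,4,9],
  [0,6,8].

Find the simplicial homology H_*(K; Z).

H_0 = Z,  H_1 = Z ⊕ Z/2,  H_2 = 0.

K has 10 vertices, 30 edges, 20 triangles.
rank ∂_0 = 0, rank ∂_1 = 9 ⇒ b_0 = 10 − 0 − 9 = 1; all invariant factors of ∂_1 are 1 so no torsion. So H_0 ≅ Z.
rank ∂_1 = 9, rank ∂_2 = 20 ⇒ b_1 = 30 − 9 − 20 = 1; ∂_2 has invariant factor(s) [2] giving torsion. So H_1 ≅ Z ⊕ Z/2.
rank ∂_2 = 20, rank ∂_3 = 0 ⇒ b_2 = 20 − 20 − 0 = 0. So H_2 ≅ 0.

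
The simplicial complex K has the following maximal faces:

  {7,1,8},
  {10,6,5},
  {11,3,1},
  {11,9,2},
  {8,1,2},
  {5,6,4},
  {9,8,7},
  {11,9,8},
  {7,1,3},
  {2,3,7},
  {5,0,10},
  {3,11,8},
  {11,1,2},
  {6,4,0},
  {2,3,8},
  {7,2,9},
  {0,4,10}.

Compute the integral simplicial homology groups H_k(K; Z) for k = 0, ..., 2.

H_0 = Z^2,  H_1 = Z ⊕ Z_2,  H_2 = 0.

Order the vertices as 0 < 1 < 2 < 3 < 4 < 5 < 6 < 7 < 8 < 9 < 10 < 11. Listing each simplex with vertices in this order, K has dimension 2 with simplices:

  0-simplices (12): [0], [1], [2], [3], [4], [5], [6], [7], [8], [9], [10], [11]
  1-simplices (28): (28 of them)
  2-simplices (17): [0,4,6], [0,4,10], [0,5,10], [1,2,8], [1,2,11], [1,3,7], [1,3,11], [1,7,8], [2,3,7], [2,3,8], [2,7,9], [2,9,11], [3,8,11], [4,5,6], [5,6,10], [7,8,9], [8,9,11]

Hence C_0 ≅ Z^12, C_1 ≅ Z^28, C_2 ≅ Z^17.

The boundary map ∂_1: C_1 → C_0 is given by ∂[p,q] = [q] − [p]. For instance
  ∂[5,10] = [10] − [5].
The resulting 12×28 matrix has rank 10, and its Smith normal form has invariant factors (1,1,1,1,1,1,1,1,1,1).

∂_2: C_2 → C_1 maps a triangle to the signed sum of its edges. For instance
  ∂[7,8,9] = [8,9] − [7,9] + [7,8],
  ∂[3,8,11] = [8,11] − [3,11] + [3,8].
The resulting 28×17 matrix has rank 17, and its Smith normal form has invariant factors (1,1,1,1,1,1,1,1,1,1,1,1,1,1,1,1,2).

Now H_k = ker ∂_k / im ∂_{k+1}, so:

  H_0: rank C_0 − rank ∂_1 = 12 − 10 = 2, and the invariant factors of ∂_1 are all 1, so H_0 ≅ Z^2.
  H_1: rank ker ∂_1 − rank ∂_2 = (28 − 10) − 17 = 1, and ∂_2 has invariant factor 2 > 1, so H_1 ≅ Z ⊕ Z_2.
  H_2: rank ker ∂_2 − rank ∂_3 = (17 − 17) − 0 = 0, and there is no ∂_3, so H_2 ≅ 0.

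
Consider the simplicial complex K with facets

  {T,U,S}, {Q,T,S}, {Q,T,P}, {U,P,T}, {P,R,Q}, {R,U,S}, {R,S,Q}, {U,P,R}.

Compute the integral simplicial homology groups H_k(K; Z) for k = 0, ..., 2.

Fix the vertex order P < Q < R < S < T < U and write every simplex with vertices in increasing order. Then dim K = 2 and the simplices of K are:

  0-simplices (6): P, Q, R, S, T, U
  1-simplices (12): PQ, PR, PT, PU, QR, QS, QT, RS, RU, ST, SU, TU
  2-simplices (8): PQR, PQT, PRU, PTU, QRS, QST, RSU, STU

Hence C_0 ≅ Z^6, C_1 ≅ Z^12, C_2 ≅ Z^8.

The boundary map ∂_1: C_1 → C_0 sends each edge [p,q] (with p < q) to q − p.
As a 6×12 matrix over Z this has rank 5, with invariant factors (1,1,1,1,1).

∂_2: C_2 → C_1 sends each 2-simplex [p,q,r] to [q,r] − [p,r] + [p,q]. For instance
  ∂PQR = QR − PR + PQ,
  ∂PRU = RU − PU + PR.
This gives a 12×8 integer matrix of rank 7; reducing to Smith normal form yields diagonal entries (1,1,1,1,1,1,1).

Reading off H_k = ker ∂_k / im ∂_{k+1}:

  H_0: rank C_0 − rank ∂_1 = 6 − 5 = 1, and the invariant factors of ∂_1 are all 1, so H_0 = Z.
  H_1: rank ker ∂_1 − rank ∂_2 = (12 − 5) − 7 = 0, and the invariant factors of ∂_2 are all 1, so H_1 = 0.
  H_2: rank ker ∂_2 − rank ∂_3 = (8 − 7) − 0 = 1, and there is no ∂_3, so H_2 = Z.

H_0 ≅ Z,  H_1 = 0,  H_2 ≅ Z.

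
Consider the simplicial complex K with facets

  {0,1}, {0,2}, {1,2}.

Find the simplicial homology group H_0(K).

H_0 ≅ Z.

We work with the vertex ordering 0 < 1 < 2. The simplices of K, each written with vertices in increasing order, are:

  0-simplices (3): [0], [1], [2]
  1-simplices (3): [0,1], [0,2], [1,2]

so the chain groups are C_0 ≅ Z^3, C_1 ≅ Z^3.

Boundary ∂_1: C_1 → C_0 sends each edge [p,q] (with p < q) to q − p. For instance
  ∂[0,1] = [1] − [0].
As a 3×3 matrix over Z this has rank 2, with invariant factors (1,1).

Computing H_k = (kernel of ∂_k) / (image of ∂_{k+1}):

  H_0: rank C_0 − rank ∂_1 = 3 − 2 = 1, and the invariant factors of ∂_1 are all 1, so H_0 = Z.

(K is a triangulation of the circle S^1.)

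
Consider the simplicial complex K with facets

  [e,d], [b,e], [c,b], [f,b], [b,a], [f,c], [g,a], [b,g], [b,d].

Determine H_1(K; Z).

Order the vertices as a < b < c < d < e < f < g. Listing each simplex with vertices in this order, K has dimension 1 with simplices:

  0-simplices (7): a, b, c, d, e, f, g
  1-simplices (9): ab, ag, bc, bd, be, bf, bg, cf, de

Hence C_0 ≅ Z^7, C_1 ≅ Z^9.

∂_1: C_1 → C_0 sends each edge [p,q] (with p < q) to q − p.
The 7×9 boundary matrix has rank 6 and Smith normal form diag(1,1,1,1,1,1).

Now H_k = ker ∂_k / im ∂_{k+1}, so:

  H_1: rank ker ∂_1 − rank ∂_2 = (9 − 6) − 0 = 3, and there is no ∂_2, so H_1 = Z^3.

(K is a triangulation of a wedge of 3 circles.)

H_1 = Z^3.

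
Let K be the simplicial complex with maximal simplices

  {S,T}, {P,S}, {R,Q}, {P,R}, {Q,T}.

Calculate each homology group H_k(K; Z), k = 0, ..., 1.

K has 5 vertices, 5 edges.
rank ∂_0 = 0, rank ∂_1 = 4 ⇒ b_0 = 5 − 0 − 4 = 1; all invariant factors of ∂_1 are 1 so no torsion. So H_0 = Z.
rank ∂_1 = 4, rank ∂_2 = 0 ⇒ b_1 = 5 − 4 − 0 = 1. So H_1 = Z.

H_0 ≅ Z,  H_1 ≅ Z.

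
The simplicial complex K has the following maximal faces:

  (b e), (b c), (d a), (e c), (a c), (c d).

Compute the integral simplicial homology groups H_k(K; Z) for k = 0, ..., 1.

We work with the vertex ordering a < b < c < d < e. The simplices of K, each written with vertices in increasing order, are:

  0-simplices (5): a, b, c, d, e
  1-simplices (6): ac, ad, bc, be, cd, ce

so the chain groups are C_0 ≅ Z^5, C_1 ≅ Z^6.

∂_1: C_1 → C_0 is given by ∂[p,q] = [q] − [p]. For instance
  ∂ad = d − a.
The resulting 5×6 matrix has rank 4, and its Smith normal form has invariant factors (1,1,1,1).

Now H_k = ker ∂_k / im ∂_{k+1}, so:

  H_0: rank C_0 − rank ∂_1 = 5 − 4 = 1, and the invariant factors of ∂_1 are all 1, so H_0 ≅ Z.
  H_1: rank ker ∂_1 − rank ∂_2 = (6 − 4) − 0 = 2, and there is no ∂_2, so H_1 ≅ Z^2.

H_0 ≅ Z,  H_1 ≅ Z^2.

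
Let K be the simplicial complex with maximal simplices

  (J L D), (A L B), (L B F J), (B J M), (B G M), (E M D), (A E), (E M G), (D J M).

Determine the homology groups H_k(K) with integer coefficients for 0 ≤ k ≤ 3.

Order the vertices as A < B < D < E < F < G < J < L < M. Listing each simplex with vertices in this order, K has dimension 3 with simplices:

  0-simplices (9): A, B, D, E, F, G, J, L, M
  1-simplices (19): AB, AE, AL, BF, BG, BJ, BL, BM, DE, DJ, DL, DM, EG, EM, FJ, FL, GM, JL, JM
  2-simplices (11): ABL, BFJ, BFL, BGM, BJL, BJM, DEM, DJL, DJM, EGM, FJL
  3-simplices (1): BFJL

so the chain groups are C_0 ≅ Z^9, C_1 ≅ Z^19, C_2 ≅ Z^11, C_3 ≅ Z^1.

∂_1: C_1 → C_0 is given by ∂[p,q] = [q] − [p].
As a 9×19 matrix over Z this has rank 8, with invariant factors (1,1,1,1,1,1,1,1).

Boundary ∂_2: C_2 → C_1 acts by ∂[p,q,r] = [q,r] − [p,r] + [p,q]. For instance
  ∂FJL = JL − FL + FJ,
  ∂EGM = GM − EM + EG.
The resulting 19×11 matrix has rank 10, and its Smith normal form has invariant factors (1,1,1,1,1,1,1,1,1,1).

The boundary map ∂_3: C_3 → C_2 sends each 3-simplex σ to the alternating sum Σ_i (−1)^i (σ with its i-th vertex removed). For instance
  ∂BFJL = FJL − BJL + BFL − BFJ.
As a 11×1 matrix over Z this has rank 1, with invariant factors (1).

Now H_k = ker ∂_k / im ∂_{k+1}, so:

  H_0: rank C_0 − rank ∂_1 = 9 − 8 = 1, and the invariant factors of ∂_1 are all 1, so H_0 ≅ Z.
  H_1: rank ker ∂_1 − rank ∂_2 = (19 − 8) − 10 = 1, and the invariant factors of ∂_2 are all 1, so H_1 ≅ Z.
  H_2: rank ker ∂_2 − rank ∂_3 = (11 − 10) − 1 = 0, and the invariant factors of ∂_3 are all 1, so H_2 ≅ 0.
  H_3: rank ker ∂_3 − rank ∂_4 = (1 − 1) − 0 = 0, and there is no ∂_4, so H_3 ≅ 0.

H_0 = Z,  H_1 = Z,  H_2 = 0,  H_3 = 0.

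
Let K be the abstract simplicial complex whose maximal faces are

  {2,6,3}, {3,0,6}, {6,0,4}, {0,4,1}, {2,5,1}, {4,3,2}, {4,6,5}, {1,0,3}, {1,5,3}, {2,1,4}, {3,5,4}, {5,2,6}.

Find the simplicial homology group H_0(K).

H_0 ≅ Z.

Fix the vertex order 0 < 1 < 2 < 3 < 4 < 5 < 6 and write every simplex with vertices in increasing order. Then dim K = 2 and the simplices of K are:

  0-simplices (7): [0], [1], [2], [3], [4], [5], [6]
  1-simplices (18): [0,1], [0,3], [0,4], [0,6], [1,2], [1,3], [1,4], [1,5], [2,3], [2,4], [2,5], [2,6], [3,4], [3,5], [3,6], [4,5], [4,6], [5,6]
  2-simplices (12): [0,1,3], [0,1,4], [0,3,6], [0,4,6], [1,2,4], [1,2,5], [1,3,5], [2,3,4], [2,3,6], [2,5,6], [3,4,5], [4,5,6]

giving chain groups C_0 ≅ Z^7, C_1 ≅ Z^18, C_2 ≅ Z^12.

Boundary ∂_1: C_1 → C_0 maps an edge to its endpoints' difference, ∂[p,q] = q − p. For instance
  ∂[3,5] = [5] − [3].
The resulting 7×18 matrix has rank 6, and its Smith normal form has invariant factors (1,1,1,1,1,1).

Boundary ∂_2: C_2 → C_1 acts by ∂[p,q,r] = [q,r] − [p,r] + [p,q]. For instance
  ∂[1,2,5] = [2,5] − [1,5] + [1,2],
  ∂[2,5,6] = [5,6] − [2,6] + [2,5].
The resulting 18×12 matrix has rank 12, and its Smith normal form has invariant factors (1,1,1,1,1,1,1,1,1,1,1,2).

Computing H_k = (kernel of ∂_k) / (image of ∂_{k+1}):

  H_0: rank C_0 − rank ∂_1 = 7 − 6 = 1, and the invariant factors of ∂_1 are all 1, so H_0 ≅ Z.

(K is a triangulation of the real projective plane RP^2.)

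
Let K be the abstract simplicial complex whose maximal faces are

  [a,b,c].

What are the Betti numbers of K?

b_0 = 1, b_1 = 0, b_2 = 0.

Take the total order a < b < c on the vertex set. Then K (dimension 2) consists of the simplices:

  0-simplices (3): a, b, c
  1-simplices (3): ab, ac, bc
  2-simplices (1): abc

so the chain groups are C_0 ≅ Z^3, C_1 ≅ Z^3, C_2 ≅ Z^1.

The boundary map ∂_1: C_1 → C_0 maps an edge to its endpoints' difference, ∂[p,q] = q − p. For instance
  ∂bc = c − b.
This gives a 3×3 integer matrix of rank 2; reducing to Smith normal form yields diagonal entries (1,1).

Boundary ∂_2: C_2 → C_1 acts by ∂[p,q,r] = [q,r] − [p,r] + [p,q]. For instance
  ∂abc = bc − ac + ab.
The resulting 3×1 matrix has rank 1, and its Smith normal form has invariant factors (1).

Now H_k = ker ∂_k / im ∂_{k+1}, so:

  H_0: rank C_0 − rank ∂_1 = 3 − 2 = 1, and the invariant factors of ∂_1 are all 1, so H_0 ≅ Z.
  H_1: rank ker ∂_1 − rank ∂_2 = (3 − 2) − 1 = 0, and the invariant factors of ∂_2 are all 1, so H_1 ≅ 0.
  H_2: rank ker ∂_2 − rank ∂_3 = (1 − 1) − 0 = 0, and there is no ∂_3, so H_2 ≅ 0.

(K is a triangulation of the 2-simplex.)

Hence the Betti numbers are b_0 = 1, b_1 = 0, b_2 = 0.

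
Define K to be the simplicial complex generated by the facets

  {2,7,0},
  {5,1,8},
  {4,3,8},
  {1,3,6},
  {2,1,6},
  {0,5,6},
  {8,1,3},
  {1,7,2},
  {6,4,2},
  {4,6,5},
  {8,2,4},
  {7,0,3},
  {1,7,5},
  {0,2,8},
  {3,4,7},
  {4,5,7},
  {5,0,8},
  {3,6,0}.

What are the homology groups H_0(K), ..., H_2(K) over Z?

H_0 ≅ Z,  H_1 ≅ Z^2,  H_2 ≅ Z.

Order the vertices as 0 < 1 < 2 < 3 < 4 < 5 < 6 < 7 < 8. Listing each simplex with vertices in this order, K has dimension 2 with simplices:

  0-simplices (9): [0], [1], [2], [3], [4], [5], [6], [7], [8]
  1-simplices (27): (27 of them)
  2-simplices (18): [0,2,7], [0,2,8], [0,3,6], [0,3,7], [0,5,6], [0,5,8], [1,2,6], [1,2,7], [1,3,6], [1,3,8], [1,5,7], [1,5,8], [2,4,6], [2,4,8], [3,4,7], [3,4,8], [4,5,6], [4,5,7]

Hence C_0 ≅ Z^9, C_1 ≅ Z^27, C_2 ≅ Z^18.

The boundary map ∂_1: C_1 → C_0 is given by ∂[p,q] = [q] − [p]. For instance
  ∂[5,8] = [8] − [5].
As a 9×27 matrix over Z this has rank 8, with invariant factors (1,1,1,1,1,1,1,1).

Boundary ∂_2: C_2 → C_1 acts by ∂[p,q,r] = [q,r] − [p,r] + [p,q]. For instance
  ∂[1,2,6] = [2,6] − [1,6] + [1,2],
  ∂[4,5,7] = [5,7] − [4,7] + [4,5].
This gives a 27×18 integer matrix of rank 17; reducing to Smith normal form yields diagonal entries (1,1,1,1,1,1,1,1,1,1,1,1,1,1,1,1,1).

From H_k ≅ ker(∂_k) / im(∂_{k+1}) we obtain:

  H_0: rank C_0 − rank ∂_1 = 9 − 8 = 1, and the invariant factors of ∂_1 are all 1, so H_0 ≅ Z.
  H_1: rank ker ∂_1 − rank ∂_2 = (27 − 8) − 17 = 2, and the invariant factors of ∂_2 are all 1, so H_1 ≅ Z^2.
  H_2: rank ker ∂_2 − rank ∂_3 = (18 − 17) − 0 = 1, and there is no ∂_3, so H_2 ≅ Z.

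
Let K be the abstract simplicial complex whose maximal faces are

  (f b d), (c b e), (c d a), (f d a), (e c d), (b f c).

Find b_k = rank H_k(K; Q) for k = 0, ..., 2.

b_0 = 1, b_1 = 1, b_2 = 0.

Take the total order a < b < c < d < e < f on the vertex set. Then K (dimension 2) consists of the simplices:

  0-simplices (6): a, b, c, d, e, f
  1-simplices (12): ac, ad, af, bc, bd, be, bf, cd, ce, cf, de, df
  2-simplices (6): acd, adf, bce, bcf, bdf, cde

Hence C_0 ≅ Z^6, C_1 ≅ Z^12, C_2 ≅ Z^6.

∂_1: C_1 → C_0 is given by ∂[p,q] = [q] − [p].
The resulting 6×12 matrix has rank 5, and its Smith normal form has invariant factors (1,1,1,1,1).

Boundary ∂_2: C_2 → C_1 acts by ∂[p,q,r] = [q,r] − [p,r] + [p,q]. For instance
  ∂bcf = cf − bf + bc,
  ∂adf = df − af + ad.
As a 12×6 matrix over Z this has rank 6, with invariant factors (1,1,1,1,1,1).

From H_k ≅ ker(∂_k) / im(∂_{k+1}) we obtain:

  H_0: rank C_0 − rank ∂_1 = 6 − 5 = 1, and the invariant factors of ∂_1 are all 1, so H_0 ≅ Z.
  H_1: rank ker ∂_1 − rank ∂_2 = (12 − 5) − 6 = 1, and the invariant factors of ∂_2 are all 1, so H_1 ≅ Z.
  H_2: rank ker ∂_2 − rank ∂_3 = (6 − 6) − 0 = 0, and there is no ∂_3, so H_2 ≅ 0.

(K is a triangulation of the cylinder S^1 x I.)

Hence the Betti numbers are b_0 = 1, b_1 = 1, b_2 = 0.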